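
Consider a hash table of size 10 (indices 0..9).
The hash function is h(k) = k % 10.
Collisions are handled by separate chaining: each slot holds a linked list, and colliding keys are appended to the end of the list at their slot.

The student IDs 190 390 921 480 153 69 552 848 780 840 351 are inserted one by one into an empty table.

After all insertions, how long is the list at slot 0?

190 → bucket 0
390 → bucket 0 (collision)
921 → bucket 1
480 → bucket 0 (collision)
153 → bucket 3
69 → bucket 9
552 → bucket 2
848 → bucket 8
780 → bucket 0 (collision)
840 → bucket 0 (collision)
351 → bucket 1 (collision)
Final buckets:
0: 190 -> 390 -> 480 -> 780 -> 840
1: 921 -> 351
2: 552
3: 153
4: _
5: _
6: _
7: _
8: 848
9: 69

5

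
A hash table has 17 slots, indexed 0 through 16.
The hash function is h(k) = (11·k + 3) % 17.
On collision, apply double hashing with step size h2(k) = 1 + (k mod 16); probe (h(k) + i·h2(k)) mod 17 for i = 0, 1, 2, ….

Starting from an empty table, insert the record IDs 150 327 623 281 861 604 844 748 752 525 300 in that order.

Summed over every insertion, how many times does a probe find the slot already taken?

8

150: h=4 → slot 4
327: h=13 → slot 13
623: h=5 → slot 5
281: h=0 → slot 0
861: h=5, h2=14, probe 5,2 → slot 2
604: h=0, h2=13, probe 0,13,9 → slot 9
844: h=5, h2=13, probe 5,1 → slot 1
748: h=3 → slot 3
752: h=13, h2=1, probe 13,14 → slot 14
525: h=15 → slot 15
300: h=5, h2=13, probe 5,1,14,10 → slot 10
Table: [281, 844, 861, 748, 150, 623, —, —, —, 604, 300, —, —, 327, 752, 525, —]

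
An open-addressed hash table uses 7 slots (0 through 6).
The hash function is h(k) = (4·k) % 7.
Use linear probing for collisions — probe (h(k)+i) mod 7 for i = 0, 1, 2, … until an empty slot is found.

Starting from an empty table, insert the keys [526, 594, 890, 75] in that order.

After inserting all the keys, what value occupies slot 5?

890

526 hashes to 4; slot 4 is free -> place at 4.
594 hashes to 3; slot 3 is free -> place at 3.
890 hashes to 4; 4 taken -> place at 5.
75 hashes to 6; slot 6 is free -> place at 6.
Table: [—, —, —, 594, 526, 890, 75]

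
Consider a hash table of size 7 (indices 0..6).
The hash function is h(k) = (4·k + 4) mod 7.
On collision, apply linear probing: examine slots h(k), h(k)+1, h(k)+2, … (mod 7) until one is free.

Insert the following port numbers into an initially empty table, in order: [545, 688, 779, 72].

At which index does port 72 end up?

Insert 545: h=0, slot 0 empty => index 0.
Insert 688: h=5, slot 5 empty => index 5.
Insert 779: h=5, slot 5 occupied => index 6.
Insert 72: h=5, slots 5,6,0 occupied => index 1.
Table: [545, 72, ∅, ∅, ∅, 688, 779]

1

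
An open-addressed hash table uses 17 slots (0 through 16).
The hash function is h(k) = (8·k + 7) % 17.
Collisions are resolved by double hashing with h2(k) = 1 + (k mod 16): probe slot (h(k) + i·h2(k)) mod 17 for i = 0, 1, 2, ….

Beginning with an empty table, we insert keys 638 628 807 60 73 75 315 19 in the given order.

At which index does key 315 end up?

6

638: h=11 => slot 11
628: h=16 => slot 16
807: h=3 => slot 3
60: h=11, h2=13, probe 11,7 => slot 7
73: h=13 => slot 13
75: h=12 => slot 12
315: h=11, h2=12, probe 11,6 => slot 6
19: h=6, h2=4, probe 6,10 => slot 10
Table: [—, —, —, 807, —, —, 315, 60, —, —, 19, 638, 75, 73, —, —, 628]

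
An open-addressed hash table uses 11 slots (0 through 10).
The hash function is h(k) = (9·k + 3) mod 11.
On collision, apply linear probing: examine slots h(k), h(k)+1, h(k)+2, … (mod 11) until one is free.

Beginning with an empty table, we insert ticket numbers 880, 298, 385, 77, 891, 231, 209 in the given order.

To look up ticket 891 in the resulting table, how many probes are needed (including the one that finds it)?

880: h=3 => slot 3
298: h=1 => slot 1
385: h=3, probe 3,4 => slot 4
77: h=3, probe 3,4,5 => slot 5
891: h=3, probe 3,4,5,6 => slot 6
231: h=3, probe 3,4,5,6,7 => slot 7
209: h=3, probe 3,4,5,6,7,8 => slot 8
Table: [-, 298, -, 880, 385, 77, 891, 231, 209, -, -]
Lookup 891: h=3, probe 3,4,5,6 → found at 6.

4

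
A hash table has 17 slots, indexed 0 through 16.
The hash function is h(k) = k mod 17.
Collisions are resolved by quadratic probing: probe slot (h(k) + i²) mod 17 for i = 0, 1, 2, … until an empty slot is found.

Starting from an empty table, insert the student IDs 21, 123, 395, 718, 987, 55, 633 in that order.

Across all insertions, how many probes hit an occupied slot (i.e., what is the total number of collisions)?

15

21 hashes to 4; slot 4 is free -> place at 4.
123 hashes to 4; 4 taken -> place at 5.
395 hashes to 4; 4,5 taken -> place at 8.
718 hashes to 4; 4,5,8 taken -> place at 13.
987 hashes to 1; slot 1 is free -> place at 1.
55 hashes to 4; 4,5,8,13 taken -> place at 3.
633 hashes to 4; 4,5,8,13,3 taken -> place at 12.
Table: [., 987, ., 55, 21, 123, ., ., 395, ., ., ., 633, 718, ., ., .]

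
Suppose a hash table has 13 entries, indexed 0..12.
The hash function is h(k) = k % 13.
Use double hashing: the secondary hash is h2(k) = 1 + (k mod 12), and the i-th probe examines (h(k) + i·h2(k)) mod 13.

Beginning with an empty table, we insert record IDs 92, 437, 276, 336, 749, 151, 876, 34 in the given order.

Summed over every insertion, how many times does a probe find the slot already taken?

7

92 hashes to 1; slot 1 is free => place at 1.
437 hashes to 8; slot 8 is free => place at 8.
276 hashes to 3; slot 3 is free => place at 3.
336 hashes to 11; slot 11 is free => place at 11.
749 hashes to 8, h2=6; 8,1 taken => place at 7.
151 hashes to 8, h2=8; 8,3,11 taken => place at 6.
876 hashes to 5; slot 5 is free => place at 5.
34 hashes to 8, h2=11; 8,6 taken => place at 4.
Table: [., 92, ., 276, 34, 876, 151, 749, 437, ., ., 336, .]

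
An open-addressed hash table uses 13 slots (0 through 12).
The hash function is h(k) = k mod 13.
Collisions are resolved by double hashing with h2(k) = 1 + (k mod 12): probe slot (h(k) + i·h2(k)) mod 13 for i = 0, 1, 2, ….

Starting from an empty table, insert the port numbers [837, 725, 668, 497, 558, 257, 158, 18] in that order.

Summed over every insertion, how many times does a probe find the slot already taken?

837 hashes to 5; slot 5 is free -> place at 5.
725 hashes to 10; slot 10 is free -> place at 10.
668 hashes to 5, h2=9; 5 taken -> place at 1.
497 hashes to 3; slot 3 is free -> place at 3.
558 hashes to 12; slot 12 is free -> place at 12.
257 hashes to 10, h2=6; 10,3 taken -> place at 9.
158 hashes to 2; slot 2 is free -> place at 2.
18 hashes to 5, h2=7; 5,12 taken -> place at 6.
Table: [∅, 668, 158, 497, ∅, 837, 18, ∅, ∅, 257, 725, ∅, 558]

5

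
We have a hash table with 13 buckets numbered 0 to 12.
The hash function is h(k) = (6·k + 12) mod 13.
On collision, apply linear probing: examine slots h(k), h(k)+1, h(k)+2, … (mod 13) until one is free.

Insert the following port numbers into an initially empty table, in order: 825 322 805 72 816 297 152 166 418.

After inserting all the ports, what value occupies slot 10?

Insert 825: h=9, slot 9 empty => index 9.
Insert 322: h=7, slot 7 empty => index 7.
Insert 805: h=6, slot 6 empty => index 6.
Insert 72: h=2, slot 2 empty => index 2.
Insert 816: h=7, slot 7 occupied => index 8.
Insert 297: h=0, slot 0 empty => index 0.
Insert 152: h=1, slot 1 empty => index 1.
Insert 166: h=7, slots 7,8,9 occupied => index 10.
Insert 418: h=11, slot 11 empty => index 11.
Table: [297, 152, 72, ., ., ., 805, 322, 816, 825, 166, 418, .]

166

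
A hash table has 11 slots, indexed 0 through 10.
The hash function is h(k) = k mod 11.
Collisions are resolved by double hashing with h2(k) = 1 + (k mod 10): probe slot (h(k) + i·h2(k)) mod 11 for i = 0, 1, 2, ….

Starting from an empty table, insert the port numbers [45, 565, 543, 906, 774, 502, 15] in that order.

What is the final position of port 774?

9

Insert 45: h=1, slot 1 empty -> index 1.
Insert 565: h=4, slot 4 empty -> index 4.
Insert 543: h=4, h2=4, slot 4 occupied -> index 8.
Insert 906: h=4, h2=7, slot 4 occupied -> index 0.
Insert 774: h=4, h2=5, slot 4 occupied -> index 9.
Insert 502: h=7, slot 7 empty -> index 7.
Insert 15: h=4, h2=6, slot 4 occupied -> index 10.
Table: [906, 45, ∅, ∅, 565, ∅, ∅, 502, 543, 774, 15]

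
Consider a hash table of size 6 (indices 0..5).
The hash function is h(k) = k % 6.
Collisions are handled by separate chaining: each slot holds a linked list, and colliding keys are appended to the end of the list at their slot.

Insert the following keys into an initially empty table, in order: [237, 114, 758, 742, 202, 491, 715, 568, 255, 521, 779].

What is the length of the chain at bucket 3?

2

237 → bucket 3
114 → bucket 0
758 → bucket 2
742 → bucket 4
202 → bucket 4 (collision)
491 → bucket 5
715 → bucket 1
568 → bucket 4 (collision)
255 → bucket 3 (collision)
521 → bucket 5 (collision)
779 → bucket 5 (collision)
Final buckets:
0: 114
1: 715
2: 758
3: 237 -> 255
4: 742 -> 202 -> 568
5: 491 -> 521 -> 779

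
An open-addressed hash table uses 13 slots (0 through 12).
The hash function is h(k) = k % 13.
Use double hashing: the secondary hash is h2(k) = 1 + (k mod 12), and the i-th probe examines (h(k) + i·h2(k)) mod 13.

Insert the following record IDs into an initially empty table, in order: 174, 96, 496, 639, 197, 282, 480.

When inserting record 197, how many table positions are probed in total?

174 hashes to 5; slot 5 is free => place at 5.
96 hashes to 5, h2=1; 5 taken => place at 6.
496 hashes to 2; slot 2 is free => place at 2.
639 hashes to 2, h2=4; 2,6 taken => place at 10.
197 hashes to 2, h2=6; 2 taken => place at 8.
282 hashes to 9; slot 9 is free => place at 9.
480 hashes to 12; slot 12 is free => place at 12.
Table: [∅, ∅, 496, ∅, ∅, 174, 96, ∅, 197, 282, 639, ∅, 480]

2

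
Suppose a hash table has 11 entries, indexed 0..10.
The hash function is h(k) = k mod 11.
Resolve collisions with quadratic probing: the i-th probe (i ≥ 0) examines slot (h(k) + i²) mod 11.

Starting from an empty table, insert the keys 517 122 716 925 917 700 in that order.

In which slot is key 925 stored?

5

517 hashes to 0; slot 0 is free => place at 0.
122 hashes to 1; slot 1 is free => place at 1.
716 hashes to 1; 1 taken => place at 2.
925 hashes to 1; 1,2 taken => place at 5.
917 hashes to 4; slot 4 is free => place at 4.
700 hashes to 7; slot 7 is free => place at 7.
Table: [517, 122, 716, _, 917, 925, _, 700, _, _, _]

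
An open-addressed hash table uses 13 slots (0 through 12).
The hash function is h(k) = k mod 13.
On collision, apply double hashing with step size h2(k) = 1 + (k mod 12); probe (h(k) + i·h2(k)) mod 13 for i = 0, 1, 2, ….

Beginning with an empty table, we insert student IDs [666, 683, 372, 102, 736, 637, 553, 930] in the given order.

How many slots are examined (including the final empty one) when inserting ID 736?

666: h=3 -> slot 3
683: h=7 -> slot 7
372: h=8 -> slot 8
102: h=11 -> slot 11
736: h=8, h2=5, probe 8,0 -> slot 0
637: h=0, h2=2, probe 0,2 -> slot 2
553: h=7, h2=2, probe 7,9 -> slot 9
930: h=7, h2=7, probe 7,1 -> slot 1
Table: [736, 930, 637, 666, -, -, -, 683, 372, 553, -, 102, -]

2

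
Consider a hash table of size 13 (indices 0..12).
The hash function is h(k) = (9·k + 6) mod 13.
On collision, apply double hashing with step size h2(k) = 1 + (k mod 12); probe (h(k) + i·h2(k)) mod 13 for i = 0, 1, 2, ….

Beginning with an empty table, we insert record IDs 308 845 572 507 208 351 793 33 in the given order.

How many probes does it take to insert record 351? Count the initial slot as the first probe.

308 hashes to 9; slot 9 is free → place at 9.
845 hashes to 6; slot 6 is free → place at 6.
572 hashes to 6, h2=9; 6 taken → place at 2.
507 hashes to 6, h2=4; 6 taken → place at 10.
208 hashes to 6, h2=5; 6 taken → place at 11.
351 hashes to 6, h2=4; 6,10 taken → place at 1.
793 hashes to 6, h2=2; 6 taken → place at 8.
33 hashes to 4; slot 4 is free → place at 4.
Table: [_, 351, 572, _, 33, _, 845, _, 793, 308, 507, 208, _]

3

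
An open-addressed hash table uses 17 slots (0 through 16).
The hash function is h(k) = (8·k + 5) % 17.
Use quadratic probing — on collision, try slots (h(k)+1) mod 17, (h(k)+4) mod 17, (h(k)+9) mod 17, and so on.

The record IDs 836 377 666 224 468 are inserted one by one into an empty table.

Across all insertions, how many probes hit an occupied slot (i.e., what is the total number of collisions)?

836 hashes to 12; slot 12 is free => place at 12.
377 hashes to 12; 12 taken => place at 13.
666 hashes to 12; 12,13 taken => place at 16.
224 hashes to 12; 12,13,16 taken => place at 4.
468 hashes to 9; slot 9 is free => place at 9.
Table: [—, —, —, —, 224, —, —, —, —, 468, —, —, 836, 377, —, —, 666]

6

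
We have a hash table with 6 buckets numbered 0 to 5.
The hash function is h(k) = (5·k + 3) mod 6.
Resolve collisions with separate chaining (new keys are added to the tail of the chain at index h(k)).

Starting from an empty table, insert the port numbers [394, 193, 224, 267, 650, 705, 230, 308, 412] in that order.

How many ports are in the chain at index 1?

Insert 394: h=5, bucket 5 empty -> new chain.
Insert 193: h=2, bucket 2 empty -> new chain.
Insert 224: h=1, bucket 1 empty -> new chain.
Insert 267: h=0, bucket 0 empty -> new chain.
Insert 650: h=1, bucket 1 nonempty -> append to chain.
Insert 705: h=0, bucket 0 nonempty -> append to chain.
Insert 230: h=1, bucket 1 nonempty -> append to chain.
Insert 308: h=1, bucket 1 nonempty -> append to chain.
Insert 412: h=5, bucket 5 nonempty -> append to chain.
Final buckets:
0: 267 -> 705
1: 224 -> 650 -> 230 -> 308
2: 193
3: —
4: —
5: 394 -> 412

4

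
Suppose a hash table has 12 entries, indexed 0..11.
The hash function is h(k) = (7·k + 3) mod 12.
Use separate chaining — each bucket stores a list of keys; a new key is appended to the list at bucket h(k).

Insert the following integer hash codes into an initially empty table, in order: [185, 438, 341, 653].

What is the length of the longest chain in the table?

185 -> bucket 2
438 -> bucket 9
341 -> bucket 2 (collision)
653 -> bucket 2 (collision)
Final buckets:
0: ∅
1: ∅
2: 185 -> 341 -> 653
3: ∅
4: ∅
5: ∅
6: ∅
7: ∅
8: ∅
9: 438
10: ∅
11: ∅

3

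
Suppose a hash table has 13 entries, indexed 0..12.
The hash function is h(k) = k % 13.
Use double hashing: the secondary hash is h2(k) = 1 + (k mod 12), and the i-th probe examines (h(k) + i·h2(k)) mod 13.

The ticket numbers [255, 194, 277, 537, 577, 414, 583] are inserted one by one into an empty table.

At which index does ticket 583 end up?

Insert 255: h=8, slot 8 empty -> index 8.
Insert 194: h=12, slot 12 empty -> index 12.
Insert 277: h=4, slot 4 empty -> index 4.
Insert 537: h=4, h2=10, slot 4 occupied -> index 1.
Insert 577: h=5, slot 5 empty -> index 5.
Insert 414: h=11, slot 11 empty -> index 11.
Insert 583: h=11, h2=8, slot 11 occupied -> index 6.
Table: [-, 537, -, -, 277, 577, 583, -, 255, -, -, 414, 194]

6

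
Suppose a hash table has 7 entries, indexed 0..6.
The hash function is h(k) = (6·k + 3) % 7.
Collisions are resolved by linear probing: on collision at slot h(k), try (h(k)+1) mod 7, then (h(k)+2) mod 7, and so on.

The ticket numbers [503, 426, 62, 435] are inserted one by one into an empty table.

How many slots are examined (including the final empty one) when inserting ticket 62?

503 hashes to 4; slot 4 is free => place at 4.
426 hashes to 4; 4 taken => place at 5.
62 hashes to 4; 4,5 taken => place at 6.
435 hashes to 2; slot 2 is free => place at 2.
Table: [_, _, 435, _, 503, 426, 62]

3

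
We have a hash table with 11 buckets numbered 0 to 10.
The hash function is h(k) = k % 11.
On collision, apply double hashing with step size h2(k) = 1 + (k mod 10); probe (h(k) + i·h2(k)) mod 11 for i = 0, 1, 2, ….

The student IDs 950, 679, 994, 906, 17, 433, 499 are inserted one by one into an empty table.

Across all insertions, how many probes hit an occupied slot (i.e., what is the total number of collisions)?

5

950: h=4 → slot 4
679: h=8 → slot 8
994: h=4, h2=5, probe 4,9 → slot 9
906: h=4, h2=7, probe 4,0 → slot 0
17: h=6 → slot 6
433: h=4, h2=4, probe 4,8,1 → slot 1
499: h=4, h2=10, probe 4,3 → slot 3
Table: [906, 433, ., 499, 950, ., 17, ., 679, 994, .]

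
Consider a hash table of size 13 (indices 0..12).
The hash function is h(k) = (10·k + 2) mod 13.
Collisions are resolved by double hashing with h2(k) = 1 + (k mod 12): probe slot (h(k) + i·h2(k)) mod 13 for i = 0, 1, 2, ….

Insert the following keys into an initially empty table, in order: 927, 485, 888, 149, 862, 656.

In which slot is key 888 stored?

927: h=3 => slot 3
485: h=3, h2=6, probe 3,9 => slot 9
888: h=3, h2=1, probe 3,4 => slot 4
149: h=10 => slot 10
862: h=3, h2=11, probe 3,1 => slot 1
656: h=10, h2=9, probe 10,6 => slot 6
Table: [., 862, ., 927, 888, ., 656, ., ., 485, 149, ., .]

4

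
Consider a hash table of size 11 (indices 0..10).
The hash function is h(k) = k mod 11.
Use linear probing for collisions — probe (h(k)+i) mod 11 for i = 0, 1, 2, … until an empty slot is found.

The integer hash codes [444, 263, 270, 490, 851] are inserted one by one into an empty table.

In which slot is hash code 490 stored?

Insert 444: h=4, slot 4 empty => index 4.
Insert 263: h=10, slot 10 empty => index 10.
Insert 270: h=6, slot 6 empty => index 6.
Insert 490: h=6, slot 6 occupied => index 7.
Insert 851: h=4, slot 4 occupied => index 5.
Table: [∅, ∅, ∅, ∅, 444, 851, 270, 490, ∅, ∅, 263]

7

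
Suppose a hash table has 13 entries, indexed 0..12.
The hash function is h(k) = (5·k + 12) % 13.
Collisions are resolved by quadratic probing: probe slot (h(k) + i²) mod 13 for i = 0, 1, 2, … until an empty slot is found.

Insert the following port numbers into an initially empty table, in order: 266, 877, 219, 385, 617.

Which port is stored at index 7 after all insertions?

617

Insert 266: h=3, slot 3 empty → index 3.
Insert 877: h=3, slot 3 occupied → index 4.
Insert 219: h=2, slot 2 empty → index 2.
Insert 385: h=0, slot 0 empty → index 0.
Insert 617: h=3, slots 3,4 occupied → index 7.
Table: [385, ∅, 219, 266, 877, ∅, ∅, 617, ∅, ∅, ∅, ∅, ∅]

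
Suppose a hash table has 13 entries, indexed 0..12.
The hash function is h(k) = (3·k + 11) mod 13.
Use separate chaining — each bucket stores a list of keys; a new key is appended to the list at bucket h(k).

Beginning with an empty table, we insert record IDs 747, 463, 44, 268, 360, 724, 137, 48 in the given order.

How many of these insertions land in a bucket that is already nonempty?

3

747 -> bucket 3
463 -> bucket 9
44 -> bucket 0
268 -> bucket 9 (collision)
360 -> bucket 12
724 -> bucket 12 (collision)
137 -> bucket 6
48 -> bucket 12 (collision)
Final buckets:
0: 44
1: -
2: -
3: 747
4: -
5: -
6: 137
7: -
8: -
9: 463 -> 268
10: -
11: -
12: 360 -> 724 -> 48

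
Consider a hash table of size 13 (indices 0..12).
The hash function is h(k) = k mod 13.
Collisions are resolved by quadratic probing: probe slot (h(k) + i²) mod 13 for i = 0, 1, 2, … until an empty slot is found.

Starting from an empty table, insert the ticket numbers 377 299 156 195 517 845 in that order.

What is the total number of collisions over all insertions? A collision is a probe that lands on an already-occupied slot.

10

Insert 377: h=0, slot 0 empty => index 0.
Insert 299: h=0, slot 0 occupied => index 1.
Insert 156: h=0, slots 0,1 occupied => index 4.
Insert 195: h=0, slots 0,1,4 occupied => index 9.
Insert 517: h=10, slot 10 empty => index 10.
Insert 845: h=0, slots 0,1,4,9 occupied => index 3.
Table: [377, 299, —, 845, 156, —, —, —, —, 195, 517, —, —]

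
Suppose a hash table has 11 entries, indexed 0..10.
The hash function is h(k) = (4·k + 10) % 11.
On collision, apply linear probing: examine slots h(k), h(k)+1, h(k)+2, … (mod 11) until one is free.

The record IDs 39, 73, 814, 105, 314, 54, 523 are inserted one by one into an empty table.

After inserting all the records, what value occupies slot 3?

Insert 39: h=1, slot 1 empty => index 1.
Insert 73: h=5, slot 5 empty => index 5.
Insert 814: h=10, slot 10 empty => index 10.
Insert 105: h=1, slot 1 occupied => index 2.
Insert 314: h=1, slots 1,2 occupied => index 3.
Insert 54: h=6, slot 6 empty => index 6.
Insert 523: h=1, slots 1,2,3 occupied => index 4.
Table: [., 39, 105, 314, 523, 73, 54, ., ., ., 814]

314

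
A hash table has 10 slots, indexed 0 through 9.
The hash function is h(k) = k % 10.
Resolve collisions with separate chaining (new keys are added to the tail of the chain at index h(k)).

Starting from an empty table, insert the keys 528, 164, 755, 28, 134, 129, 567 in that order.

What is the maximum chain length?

2

528 → bucket 8
164 → bucket 4
755 → bucket 5
28 → bucket 8 (collision)
134 → bucket 4 (collision)
129 → bucket 9
567 → bucket 7
Final buckets:
0: -
1: -
2: -
3: -
4: 164 -> 134
5: 755
6: -
7: 567
8: 528 -> 28
9: 129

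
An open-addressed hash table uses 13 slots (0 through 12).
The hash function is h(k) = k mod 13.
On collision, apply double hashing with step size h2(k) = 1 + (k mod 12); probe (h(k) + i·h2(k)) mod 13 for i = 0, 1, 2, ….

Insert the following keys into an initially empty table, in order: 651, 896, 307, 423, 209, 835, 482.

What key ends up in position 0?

651 hashes to 1; slot 1 is free => place at 1.
896 hashes to 12; slot 12 is free => place at 12.
307 hashes to 8; slot 8 is free => place at 8.
423 hashes to 7; slot 7 is free => place at 7.
209 hashes to 1, h2=6; 1,7 taken => place at 0.
835 hashes to 3; slot 3 is free => place at 3.
482 hashes to 1, h2=3; 1 taken => place at 4.
Table: [209, 651, _, 835, 482, _, _, 423, 307, _, _, _, 896]

209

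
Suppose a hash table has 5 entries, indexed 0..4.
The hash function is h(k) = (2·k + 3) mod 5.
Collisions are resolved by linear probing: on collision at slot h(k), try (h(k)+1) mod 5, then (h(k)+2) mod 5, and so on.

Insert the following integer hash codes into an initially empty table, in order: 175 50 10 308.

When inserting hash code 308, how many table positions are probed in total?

3

175: h=3 -> slot 3
50: h=3, probe 3,4 -> slot 4
10: h=3, probe 3,4,0 -> slot 0
308: h=4, probe 4,0,1 -> slot 1
Table: [10, 308, —, 175, 50]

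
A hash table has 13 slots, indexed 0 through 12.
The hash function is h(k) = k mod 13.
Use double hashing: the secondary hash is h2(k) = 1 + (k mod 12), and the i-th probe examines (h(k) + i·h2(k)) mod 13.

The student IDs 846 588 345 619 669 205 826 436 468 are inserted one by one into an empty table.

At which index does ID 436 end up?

12

Insert 846: h=1, slot 1 empty => index 1.
Insert 588: h=3, slot 3 empty => index 3.
Insert 345: h=7, slot 7 empty => index 7.
Insert 619: h=8, slot 8 empty => index 8.
Insert 669: h=6, slot 6 empty => index 6.
Insert 205: h=10, slot 10 empty => index 10.
Insert 826: h=7, h2=11, slot 7 occupied => index 5.
Insert 436: h=7, h2=5, slot 7 occupied => index 12.
Insert 468: h=0, slot 0 empty => index 0.
Table: [468, 846, _, 588, _, 826, 669, 345, 619, _, 205, _, 436]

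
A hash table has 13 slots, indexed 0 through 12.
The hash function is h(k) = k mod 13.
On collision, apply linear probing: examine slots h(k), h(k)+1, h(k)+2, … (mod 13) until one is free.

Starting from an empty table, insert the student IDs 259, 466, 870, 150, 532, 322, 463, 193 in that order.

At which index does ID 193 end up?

2

259 hashes to 12; slot 12 is free => place at 12.
466 hashes to 11; slot 11 is free => place at 11.
870 hashes to 12; 12 taken => place at 0.
150 hashes to 7; slot 7 is free => place at 7.
532 hashes to 12; 12,0 taken => place at 1.
322 hashes to 10; slot 10 is free => place at 10.
463 hashes to 8; slot 8 is free => place at 8.
193 hashes to 11; 11,12,0,1 taken => place at 2.
Table: [870, 532, 193, ∅, ∅, ∅, ∅, 150, 463, ∅, 322, 466, 259]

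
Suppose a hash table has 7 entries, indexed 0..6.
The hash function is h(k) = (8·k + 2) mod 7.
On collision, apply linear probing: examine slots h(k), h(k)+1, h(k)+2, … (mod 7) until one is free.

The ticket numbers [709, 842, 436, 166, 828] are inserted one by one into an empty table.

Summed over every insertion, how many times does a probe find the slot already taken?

Insert 709: h=4, slot 4 empty -> index 4.
Insert 842: h=4, slot 4 occupied -> index 5.
Insert 436: h=4, slots 4,5 occupied -> index 6.
Insert 166: h=0, slot 0 empty -> index 0.
Insert 828: h=4, slots 4,5,6,0 occupied -> index 1.
Table: [166, 828, ., ., 709, 842, 436]

7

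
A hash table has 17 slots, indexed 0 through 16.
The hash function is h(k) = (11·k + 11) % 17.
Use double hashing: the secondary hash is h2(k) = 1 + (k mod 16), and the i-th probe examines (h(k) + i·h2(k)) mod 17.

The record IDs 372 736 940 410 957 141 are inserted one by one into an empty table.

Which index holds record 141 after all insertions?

9

372 hashes to 6; slot 6 is free -> place at 6.
736 hashes to 15; slot 15 is free -> place at 15.
940 hashes to 15, h2=13; 15 taken -> place at 11.
410 hashes to 16; slot 16 is free -> place at 16.
957 hashes to 15, h2=14; 15 taken -> place at 12.
141 hashes to 15, h2=14; 15,12 taken -> place at 9.
Table: [., ., ., ., ., ., 372, ., ., 141, ., 940, 957, ., ., 736, 410]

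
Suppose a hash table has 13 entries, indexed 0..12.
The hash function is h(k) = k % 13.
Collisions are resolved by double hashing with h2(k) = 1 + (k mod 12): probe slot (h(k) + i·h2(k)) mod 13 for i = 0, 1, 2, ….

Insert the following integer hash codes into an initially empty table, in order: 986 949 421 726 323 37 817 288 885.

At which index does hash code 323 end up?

986: h=11 → slot 11
949: h=0 → slot 0
421: h=5 → slot 5
726: h=11, h2=7, probe 11,5,12 → slot 12
323: h=11, h2=12, probe 11,10 → slot 10
37: h=11, h2=2, probe 11,0,2 → slot 2
817: h=11, h2=2, probe 11,0,2,4 → slot 4
288: h=2, h2=1, probe 2,3 → slot 3
885: h=1 → slot 1
Table: [949, 885, 37, 288, 817, 421, -, -, -, -, 323, 986, 726]

10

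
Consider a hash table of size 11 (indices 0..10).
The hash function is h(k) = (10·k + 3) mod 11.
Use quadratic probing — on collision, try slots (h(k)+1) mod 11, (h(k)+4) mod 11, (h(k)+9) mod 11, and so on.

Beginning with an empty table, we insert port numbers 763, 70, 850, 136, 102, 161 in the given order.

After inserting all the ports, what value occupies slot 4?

102

763 hashes to 10; slot 10 is free → place at 10.
70 hashes to 10; 10 taken → place at 0.
850 hashes to 0; 0 taken → place at 1.
136 hashes to 10; 10,0 taken → place at 3.
102 hashes to 0; 0,1 taken → place at 4.
161 hashes to 7; slot 7 is free → place at 7.
Table: [70, 850, —, 136, 102, —, —, 161, —, —, 763]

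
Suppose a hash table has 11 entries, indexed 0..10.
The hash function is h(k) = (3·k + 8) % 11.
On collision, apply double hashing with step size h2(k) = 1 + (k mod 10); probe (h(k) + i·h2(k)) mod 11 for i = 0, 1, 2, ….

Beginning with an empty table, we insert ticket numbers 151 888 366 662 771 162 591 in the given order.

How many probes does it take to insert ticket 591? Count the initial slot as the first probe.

Insert 151: h=10, slot 10 empty → index 10.
Insert 888: h=10, h2=9, slot 10 occupied → index 8.
Insert 366: h=6, slot 6 empty → index 6.
Insert 662: h=3, slot 3 empty → index 3.
Insert 771: h=0, slot 0 empty → index 0.
Insert 162: h=10, h2=3, slot 10 occupied → index 2.
Insert 591: h=10, h2=2, slot 10 occupied → index 1.
Table: [771, 591, 162, 662, —, —, 366, —, 888, —, 151]

2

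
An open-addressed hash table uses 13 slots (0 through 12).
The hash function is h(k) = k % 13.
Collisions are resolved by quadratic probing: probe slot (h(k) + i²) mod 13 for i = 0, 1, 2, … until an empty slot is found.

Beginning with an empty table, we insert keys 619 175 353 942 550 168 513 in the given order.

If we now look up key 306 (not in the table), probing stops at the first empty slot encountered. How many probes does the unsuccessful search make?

3

619: h=8 => slot 8
175: h=6 => slot 6
353: h=2 => slot 2
942: h=6, probe 6,7 => slot 7
550: h=4 => slot 4
168: h=12 => slot 12
513: h=6, probe 6,7,10 => slot 10
Table: [-, -, 353, -, 550, -, 175, 942, 619, -, 513, -, 168]
Lookup 306: h=7, probe 7,8,11 → slot 11 empty, not found.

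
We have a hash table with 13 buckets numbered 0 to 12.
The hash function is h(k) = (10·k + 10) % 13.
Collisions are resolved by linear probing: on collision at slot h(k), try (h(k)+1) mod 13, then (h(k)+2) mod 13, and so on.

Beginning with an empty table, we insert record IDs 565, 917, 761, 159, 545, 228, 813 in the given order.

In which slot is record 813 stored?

565: h=5 → slot 5
917: h=2 → slot 2
761: h=2, probe 2,3 → slot 3
159: h=1 → slot 1
545: h=0 → slot 0
228: h=2, probe 2,3,4 → slot 4
813: h=2, probe 2,3,4,5,6 → slot 6
Table: [545, 159, 917, 761, 228, 565, 813, ∅, ∅, ∅, ∅, ∅, ∅]

6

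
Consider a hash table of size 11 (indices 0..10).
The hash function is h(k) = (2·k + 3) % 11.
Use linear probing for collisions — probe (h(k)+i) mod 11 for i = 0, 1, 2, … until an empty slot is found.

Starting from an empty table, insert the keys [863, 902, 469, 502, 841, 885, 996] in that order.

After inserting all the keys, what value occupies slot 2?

863

Insert 863: h=2, slot 2 empty → index 2.
Insert 902: h=3, slot 3 empty → index 3.
Insert 469: h=6, slot 6 empty → index 6.
Insert 502: h=6, slot 6 occupied → index 7.
Insert 841: h=2, slots 2,3 occupied → index 4.
Insert 885: h=2, slots 2,3,4 occupied → index 5.
Insert 996: h=4, slots 4,5,6,7 occupied → index 8.
Table: [-, -, 863, 902, 841, 885, 469, 502, 996, -, -]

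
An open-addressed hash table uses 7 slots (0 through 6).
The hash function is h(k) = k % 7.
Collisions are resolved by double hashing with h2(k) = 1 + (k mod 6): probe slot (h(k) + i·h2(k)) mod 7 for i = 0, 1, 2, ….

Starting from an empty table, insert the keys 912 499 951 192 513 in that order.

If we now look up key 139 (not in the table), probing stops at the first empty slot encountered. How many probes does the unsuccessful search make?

Insert 912: h=2, slot 2 empty -> index 2.
Insert 499: h=2, h2=2, slot 2 occupied -> index 4.
Insert 951: h=6, slot 6 empty -> index 6.
Insert 192: h=3, slot 3 empty -> index 3.
Insert 513: h=2, h2=4, slots 2,6,3 occupied -> index 0.
Table: [513, _, 912, 192, 499, _, 951]
Lookup 139: h=6, h2=2, probe 6,1 → slot 1 empty, not found.

2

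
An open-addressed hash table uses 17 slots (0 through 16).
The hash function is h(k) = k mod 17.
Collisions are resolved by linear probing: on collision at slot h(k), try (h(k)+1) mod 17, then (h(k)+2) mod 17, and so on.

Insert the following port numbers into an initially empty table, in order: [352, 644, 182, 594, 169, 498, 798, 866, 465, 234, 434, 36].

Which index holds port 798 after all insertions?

1

352 hashes to 12; slot 12 is free => place at 12.
644 hashes to 15; slot 15 is free => place at 15.
182 hashes to 12; 12 taken => place at 13.
594 hashes to 16; slot 16 is free => place at 16.
169 hashes to 16; 16 taken => place at 0.
498 hashes to 5; slot 5 is free => place at 5.
798 hashes to 16; 16,0 taken => place at 1.
866 hashes to 16; 16,0,1 taken => place at 2.
465 hashes to 6; slot 6 is free => place at 6.
234 hashes to 13; 13 taken => place at 14.
434 hashes to 9; slot 9 is free => place at 9.
36 hashes to 2; 2 taken => place at 3.
Table: [169, 798, 866, 36, -, 498, 465, -, -, 434, -, -, 352, 182, 234, 644, 594]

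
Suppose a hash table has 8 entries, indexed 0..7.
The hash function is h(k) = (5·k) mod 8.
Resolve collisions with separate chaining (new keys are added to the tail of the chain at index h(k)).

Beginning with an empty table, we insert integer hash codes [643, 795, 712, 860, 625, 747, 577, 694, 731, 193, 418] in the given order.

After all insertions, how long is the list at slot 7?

4

Insert 643: h=7, bucket 7 empty -> new chain.
Insert 795: h=7, bucket 7 nonempty -> append to chain.
Insert 712: h=0, bucket 0 empty -> new chain.
Insert 860: h=4, bucket 4 empty -> new chain.
Insert 625: h=5, bucket 5 empty -> new chain.
Insert 747: h=7, bucket 7 nonempty -> append to chain.
Insert 577: h=5, bucket 5 nonempty -> append to chain.
Insert 694: h=6, bucket 6 empty -> new chain.
Insert 731: h=7, bucket 7 nonempty -> append to chain.
Insert 193: h=5, bucket 5 nonempty -> append to chain.
Insert 418: h=2, bucket 2 empty -> new chain.
Final buckets:
0: 712
1: ∅
2: 418
3: ∅
4: 860
5: 625 -> 577 -> 193
6: 694
7: 643 -> 795 -> 747 -> 731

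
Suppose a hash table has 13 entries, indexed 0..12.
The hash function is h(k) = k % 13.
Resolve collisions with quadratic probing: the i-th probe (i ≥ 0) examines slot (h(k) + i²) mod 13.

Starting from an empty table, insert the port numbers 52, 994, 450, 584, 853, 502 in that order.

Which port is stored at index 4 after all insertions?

502

52 hashes to 0; slot 0 is free → place at 0.
994 hashes to 6; slot 6 is free → place at 6.
450 hashes to 8; slot 8 is free → place at 8.
584 hashes to 12; slot 12 is free → place at 12.
853 hashes to 8; 8 taken → place at 9.
502 hashes to 8; 8,9,12 taken → place at 4.
Table: [52, ∅, ∅, ∅, 502, ∅, 994, ∅, 450, 853, ∅, ∅, 584]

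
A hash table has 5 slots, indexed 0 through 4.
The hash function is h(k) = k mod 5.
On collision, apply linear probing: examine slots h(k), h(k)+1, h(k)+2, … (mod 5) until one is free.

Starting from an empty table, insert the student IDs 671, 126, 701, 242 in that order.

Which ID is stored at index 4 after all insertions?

671: h=1 => slot 1
126: h=1, probe 1,2 => slot 2
701: h=1, probe 1,2,3 => slot 3
242: h=2, probe 2,3,4 => slot 4
Table: [., 671, 126, 701, 242]

242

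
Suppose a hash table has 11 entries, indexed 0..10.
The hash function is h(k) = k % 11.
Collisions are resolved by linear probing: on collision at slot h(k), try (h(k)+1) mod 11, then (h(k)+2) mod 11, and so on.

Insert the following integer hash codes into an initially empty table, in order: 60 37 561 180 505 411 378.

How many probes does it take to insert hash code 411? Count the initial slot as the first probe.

4

60 hashes to 5; slot 5 is free => place at 5.
37 hashes to 4; slot 4 is free => place at 4.
561 hashes to 0; slot 0 is free => place at 0.
180 hashes to 4; 4,5 taken => place at 6.
505 hashes to 10; slot 10 is free => place at 10.
411 hashes to 4; 4,5,6 taken => place at 7.
378 hashes to 4; 4,5,6,7 taken => place at 8.
Table: [561, ., ., ., 37, 60, 180, 411, 378, ., 505]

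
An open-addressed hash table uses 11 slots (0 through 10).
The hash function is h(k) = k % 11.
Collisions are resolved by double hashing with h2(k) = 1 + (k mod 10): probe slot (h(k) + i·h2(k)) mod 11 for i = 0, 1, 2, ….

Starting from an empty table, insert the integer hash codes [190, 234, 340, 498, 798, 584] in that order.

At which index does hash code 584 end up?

0

Insert 190: h=3, slot 3 empty -> index 3.
Insert 234: h=3, h2=5, slot 3 occupied -> index 8.
Insert 340: h=10, slot 10 empty -> index 10.
Insert 498: h=3, h2=9, slot 3 occupied -> index 1.
Insert 798: h=6, slot 6 empty -> index 6.
Insert 584: h=1, h2=5, slots 1,6 occupied -> index 0.
Table: [584, 498, ., 190, ., ., 798, ., 234, ., 340]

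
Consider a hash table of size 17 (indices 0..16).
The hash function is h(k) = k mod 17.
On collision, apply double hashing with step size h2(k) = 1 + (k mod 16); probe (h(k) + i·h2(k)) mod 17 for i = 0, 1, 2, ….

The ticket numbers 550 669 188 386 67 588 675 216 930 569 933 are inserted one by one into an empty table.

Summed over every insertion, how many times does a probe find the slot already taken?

Insert 550: h=6, slot 6 empty -> index 6.
Insert 669: h=6, h2=14, slot 6 occupied -> index 3.
Insert 188: h=1, slot 1 empty -> index 1.
Insert 386: h=12, slot 12 empty -> index 12.
Insert 67: h=16, slot 16 empty -> index 16.
Insert 588: h=10, slot 10 empty -> index 10.
Insert 675: h=12, h2=4, slots 12,16,3 occupied -> index 7.
Insert 216: h=12, h2=9, slot 12 occupied -> index 4.
Insert 930: h=12, h2=3, slot 12 occupied -> index 15.
Insert 569: h=8, slot 8 empty -> index 8.
Insert 933: h=15, h2=6, slots 15,4,10,16 occupied -> index 5.
Table: [_, 188, _, 669, 216, 933, 550, 675, 569, _, 588, _, 386, _, _, 930, 67]

10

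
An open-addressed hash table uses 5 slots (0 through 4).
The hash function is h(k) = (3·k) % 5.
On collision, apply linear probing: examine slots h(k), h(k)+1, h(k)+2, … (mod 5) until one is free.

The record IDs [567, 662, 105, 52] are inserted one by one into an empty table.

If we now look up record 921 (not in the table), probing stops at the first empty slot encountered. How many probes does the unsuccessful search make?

Insert 567: h=1, slot 1 empty => index 1.
Insert 662: h=1, slot 1 occupied => index 2.
Insert 105: h=0, slot 0 empty => index 0.
Insert 52: h=1, slots 1,2 occupied => index 3.
Table: [105, 567, 662, 52, -]
Lookup 921: h=3, probe 3,4 → slot 4 empty, not found.

2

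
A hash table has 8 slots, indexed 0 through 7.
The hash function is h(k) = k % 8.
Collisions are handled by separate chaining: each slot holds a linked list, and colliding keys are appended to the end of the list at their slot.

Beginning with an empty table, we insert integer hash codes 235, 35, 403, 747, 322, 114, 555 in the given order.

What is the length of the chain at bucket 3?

Insert 235: h=3, bucket 3 empty -> new chain.
Insert 35: h=3, bucket 3 nonempty -> append to chain.
Insert 403: h=3, bucket 3 nonempty -> append to chain.
Insert 747: h=3, bucket 3 nonempty -> append to chain.
Insert 322: h=2, bucket 2 empty -> new chain.
Insert 114: h=2, bucket 2 nonempty -> append to chain.
Insert 555: h=3, bucket 3 nonempty -> append to chain.
Final buckets:
0: —
1: —
2: 322 -> 114
3: 235 -> 35 -> 403 -> 747 -> 555
4: —
5: —
6: —
7: —

5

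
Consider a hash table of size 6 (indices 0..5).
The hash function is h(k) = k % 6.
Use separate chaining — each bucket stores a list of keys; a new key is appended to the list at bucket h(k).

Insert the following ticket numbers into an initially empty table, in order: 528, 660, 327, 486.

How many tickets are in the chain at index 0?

3

528 → bucket 0
660 → bucket 0 (collision)
327 → bucket 3
486 → bucket 0 (collision)
Final buckets:
0: 528 -> 660 -> 486
1: —
2: —
3: 327
4: —
5: —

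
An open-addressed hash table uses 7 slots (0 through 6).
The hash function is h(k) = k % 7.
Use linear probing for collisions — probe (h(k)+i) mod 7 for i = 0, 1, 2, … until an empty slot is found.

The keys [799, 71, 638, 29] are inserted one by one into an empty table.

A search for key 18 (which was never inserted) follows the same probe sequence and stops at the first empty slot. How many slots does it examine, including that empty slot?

2

799 hashes to 1; slot 1 is free -> place at 1.
71 hashes to 1; 1 taken -> place at 2.
638 hashes to 1; 1,2 taken -> place at 3.
29 hashes to 1; 1,2,3 taken -> place at 4.
Table: [—, 799, 71, 638, 29, —, —]
Lookup 18: h=4, probe 4,5 → slot 5 empty, not found.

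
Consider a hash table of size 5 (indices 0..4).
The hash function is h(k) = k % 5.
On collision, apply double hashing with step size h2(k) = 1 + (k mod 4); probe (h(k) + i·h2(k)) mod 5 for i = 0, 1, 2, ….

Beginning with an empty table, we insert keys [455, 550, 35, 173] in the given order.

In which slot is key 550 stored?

3

Insert 455: h=0, slot 0 empty → index 0.
Insert 550: h=0, h2=3, slot 0 occupied → index 3.
Insert 35: h=0, h2=4, slot 0 occupied → index 4.
Insert 173: h=3, h2=2, slots 3,0 occupied → index 2.
Table: [455, ., 173, 550, 35]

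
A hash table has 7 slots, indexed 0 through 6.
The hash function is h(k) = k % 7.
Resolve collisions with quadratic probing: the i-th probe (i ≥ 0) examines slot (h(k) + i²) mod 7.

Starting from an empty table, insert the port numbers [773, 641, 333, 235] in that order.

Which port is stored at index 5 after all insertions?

333

773: h=3 → slot 3
641: h=4 → slot 4
333: h=4, probe 4,5 → slot 5
235: h=4, probe 4,5,1 → slot 1
Table: [∅, 235, ∅, 773, 641, 333, ∅]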